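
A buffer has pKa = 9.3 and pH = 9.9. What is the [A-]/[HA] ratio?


[A-]/[HA] = 10^(pH - pKa)
= 10^(9.9 - 9.3)
= 3.9811

3.9811


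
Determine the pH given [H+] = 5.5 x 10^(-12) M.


pH = -log10([H+])
pH = -log10(5.5 x 10^(-12))
pH = 11.2596

11.2596


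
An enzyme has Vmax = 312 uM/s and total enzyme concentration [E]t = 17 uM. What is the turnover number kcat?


kcat = Vmax / [E]t
kcat = 312 / 17
kcat = 18.3529 s^-1

18.3529 s^-1


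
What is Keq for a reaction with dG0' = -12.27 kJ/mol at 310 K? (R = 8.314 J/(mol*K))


Keq = exp(-dG0 * 1000 / (R * T))
Keq = exp(-(-12.27) * 1000 / (8.314 * 310))
Keq = 116.8303

116.8303


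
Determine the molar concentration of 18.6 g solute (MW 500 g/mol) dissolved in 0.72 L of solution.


C = (mass / MW) / volume
C = (18.6 / 500) / 0.72
C = 0.0517 M

0.0517 M


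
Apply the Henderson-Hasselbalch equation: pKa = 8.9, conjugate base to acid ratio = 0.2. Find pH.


pH = pKa + log10([A-]/[HA])
pH = 8.9 + log10(0.2)
pH = 8.201

8.201


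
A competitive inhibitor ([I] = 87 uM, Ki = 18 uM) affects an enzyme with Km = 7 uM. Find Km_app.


Km_app = Km * (1 + [I]/Ki)
Km_app = 7 * (1 + 87/18)
Km_app = 40.8333 uM

40.8333 uM


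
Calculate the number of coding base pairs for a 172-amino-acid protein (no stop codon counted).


Each amino acid = 1 codon = 3 bp
bp = 172 * 3 = 516 bp

516 bp


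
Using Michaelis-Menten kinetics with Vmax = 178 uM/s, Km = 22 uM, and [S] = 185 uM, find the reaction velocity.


v = Vmax * [S] / (Km + [S])
v = 178 * 185 / (22 + 185)
v = 159.0821 uM/s

159.0821 uM/s


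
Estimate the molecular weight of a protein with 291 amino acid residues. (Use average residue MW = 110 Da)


MW = n_residues * 110 Da
MW = 291 * 110
MW = 32010 Da

32010 Da


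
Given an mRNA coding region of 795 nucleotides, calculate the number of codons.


codons = nucleotides / 3
codons = 795 / 3 = 265

265


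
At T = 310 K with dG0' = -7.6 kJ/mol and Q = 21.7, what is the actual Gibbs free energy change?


dG = dG0' + RT * ln(Q) / 1000
dG = -7.6 + 8.314 * 310 * ln(21.7) / 1000
dG = 0.3313 kJ/mol

0.3313 kJ/mol


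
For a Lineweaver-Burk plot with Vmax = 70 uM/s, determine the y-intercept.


y-intercept = 1/Vmax
= 1/70
= 0.0143 s/uM

0.0143 s/uM


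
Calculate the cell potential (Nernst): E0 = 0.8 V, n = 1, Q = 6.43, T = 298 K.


E = E0 - (RT/nF) * ln(Q)
E = 0.8 - (8.314 * 298 / (1 * 96485)) * ln(6.43)
E = 0.7522 V

0.7522 V


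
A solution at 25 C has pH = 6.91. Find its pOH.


pOH = 14 - pH
pOH = 14 - 6.91
pOH = 7.09

7.09


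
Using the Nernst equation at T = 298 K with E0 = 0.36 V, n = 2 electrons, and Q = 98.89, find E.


E = E0 - (RT/nF) * ln(Q)
E = 0.36 - (8.314 * 298 / (2 * 96485)) * ln(98.89)
E = 0.301 V

0.301 V


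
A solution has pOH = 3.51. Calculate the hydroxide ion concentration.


[OH-] = 10^(-pOH)
[OH-] = 10^(-3.51)
[OH-] = 3.090e-04 M

3.090e-04 M


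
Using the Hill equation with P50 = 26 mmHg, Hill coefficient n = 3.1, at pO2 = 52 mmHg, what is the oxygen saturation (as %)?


Y = pO2^n / (P50^n + pO2^n)
Y = 52^3.1 / (26^3.1 + 52^3.1)
Y = 89.56%

89.56%


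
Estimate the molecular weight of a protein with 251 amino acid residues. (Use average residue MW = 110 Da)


MW = n_residues * 110 Da
MW = 251 * 110
MW = 27610 Da

27610 Da


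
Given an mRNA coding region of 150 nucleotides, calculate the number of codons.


codons = nucleotides / 3
codons = 150 / 3 = 50

50


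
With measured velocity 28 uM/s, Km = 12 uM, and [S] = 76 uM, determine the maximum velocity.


Vmax = v * (Km + [S]) / [S]
Vmax = 28 * (12 + 76) / 76
Vmax = 32.4211 uM/s

32.4211 uM/s


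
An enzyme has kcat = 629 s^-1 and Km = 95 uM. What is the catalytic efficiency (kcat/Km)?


Catalytic efficiency = kcat / Km
= 629 / 95
= 6.6211 uM^-1*s^-1

6.6211 uM^-1*s^-1


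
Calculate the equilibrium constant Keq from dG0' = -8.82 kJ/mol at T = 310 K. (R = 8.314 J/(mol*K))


Keq = exp(-dG0 * 1000 / (R * T))
Keq = exp(-(-8.82) * 1000 / (8.314 * 310))
Keq = 30.6347

30.6347


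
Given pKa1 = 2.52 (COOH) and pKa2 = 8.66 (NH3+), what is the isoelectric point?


pI = (pKa1 + pKa2) / 2
pI = (2.52 + 8.66) / 2
pI = 5.59

5.59


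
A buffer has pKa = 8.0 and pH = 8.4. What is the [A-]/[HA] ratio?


[A-]/[HA] = 10^(pH - pKa)
= 10^(8.4 - 8.0)
= 2.5119

2.5119


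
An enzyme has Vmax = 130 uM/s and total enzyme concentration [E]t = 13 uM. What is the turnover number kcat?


kcat = Vmax / [E]t
kcat = 130 / 13
kcat = 10.0 s^-1

10.0 s^-1


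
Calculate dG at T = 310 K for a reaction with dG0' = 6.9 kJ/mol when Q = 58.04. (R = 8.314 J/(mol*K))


dG = dG0' + RT * ln(Q) / 1000
dG = 6.9 + 8.314 * 310 * ln(58.04) / 1000
dG = 17.3669 kJ/mol

17.3669 kJ/mol


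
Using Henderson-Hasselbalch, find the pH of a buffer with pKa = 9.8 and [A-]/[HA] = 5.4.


pH = pKa + log10([A-]/[HA])
pH = 9.8 + log10(5.4)
pH = 10.5324

10.5324


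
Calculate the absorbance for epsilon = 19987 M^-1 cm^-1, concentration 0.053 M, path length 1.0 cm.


A = epsilon * c * l
A = 19987 * 0.053 * 1.0
A = 1059.311

1059.311


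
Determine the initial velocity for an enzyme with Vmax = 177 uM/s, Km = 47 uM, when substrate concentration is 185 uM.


v = Vmax * [S] / (Km + [S])
v = 177 * 185 / (47 + 185)
v = 141.1422 uM/s

141.1422 uM/s


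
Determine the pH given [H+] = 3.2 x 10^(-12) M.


pH = -log10([H+])
pH = -log10(3.2 x 10^(-12))
pH = 11.4949

11.4949


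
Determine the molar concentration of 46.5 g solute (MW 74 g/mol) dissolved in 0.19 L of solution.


C = (mass / MW) / volume
C = (46.5 / 74) / 0.19
C = 3.3073 M

3.3073 M


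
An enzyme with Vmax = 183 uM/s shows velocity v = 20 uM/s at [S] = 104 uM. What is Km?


Km = [S] * (Vmax - v) / v
Km = 104 * (183 - 20) / 20
Km = 847.6 uM

847.6 uM


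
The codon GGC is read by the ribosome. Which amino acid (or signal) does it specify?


Standard genetic code lookup.
Codon GGC -> Gly

Gly


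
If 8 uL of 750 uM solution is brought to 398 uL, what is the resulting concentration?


C2 = C1 * V1 / V2
C2 = 750 * 8 / 398
C2 = 15.0754 uM

15.0754 uM


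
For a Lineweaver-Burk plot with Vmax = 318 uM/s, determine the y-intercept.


y-intercept = 1/Vmax
= 1/318
= 0.0031 s/uM

0.0031 s/uM


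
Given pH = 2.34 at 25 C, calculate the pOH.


pOH = 14 - pH
pOH = 14 - 2.34
pOH = 11.66

11.66


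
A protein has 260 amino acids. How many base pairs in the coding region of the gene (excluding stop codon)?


Each amino acid = 1 codon = 3 bp
bp = 260 * 3 = 780 bp

780 bp


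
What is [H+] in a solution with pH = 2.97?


[H+] = 10^(-pH)
[H+] = 10^(-2.97)
[H+] = 0.0011 M

0.0011 M


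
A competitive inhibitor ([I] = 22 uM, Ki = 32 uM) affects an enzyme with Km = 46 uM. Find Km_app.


Km_app = Km * (1 + [I]/Ki)
Km_app = 46 * (1 + 22/32)
Km_app = 77.625 uM

77.625 uM


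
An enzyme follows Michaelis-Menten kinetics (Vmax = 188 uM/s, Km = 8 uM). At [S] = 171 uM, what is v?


v = Vmax * [S] / (Km + [S])
v = 188 * 171 / (8 + 171)
v = 179.5978 uM/s

179.5978 uM/s


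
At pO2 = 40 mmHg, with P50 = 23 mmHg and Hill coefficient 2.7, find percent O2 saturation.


Y = pO2^n / (P50^n + pO2^n)
Y = 40^2.7 / (23^2.7 + 40^2.7)
Y = 81.67%

81.67%


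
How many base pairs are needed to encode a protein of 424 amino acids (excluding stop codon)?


Each amino acid = 1 codon = 3 bp
bp = 424 * 3 = 1272 bp

1272 bp


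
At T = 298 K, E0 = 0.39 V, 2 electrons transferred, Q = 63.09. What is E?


E = E0 - (RT/nF) * ln(Q)
E = 0.39 - (8.314 * 298 / (2 * 96485)) * ln(63.09)
E = 0.3368 V

0.3368 V


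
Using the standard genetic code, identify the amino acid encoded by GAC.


Standard genetic code lookup.
Codon GAC -> Asp

Asp


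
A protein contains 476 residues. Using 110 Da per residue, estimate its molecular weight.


MW = n_residues * 110 Da
MW = 476 * 110
MW = 52360 Da

52360 Da


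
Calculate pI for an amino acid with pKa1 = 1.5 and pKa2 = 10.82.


pI = (pKa1 + pKa2) / 2
pI = (1.5 + 10.82) / 2
pI = 6.16

6.16


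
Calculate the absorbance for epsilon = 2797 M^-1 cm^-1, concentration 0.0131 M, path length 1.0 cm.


A = epsilon * c * l
A = 2797 * 0.0131 * 1.0
A = 36.6407

36.6407


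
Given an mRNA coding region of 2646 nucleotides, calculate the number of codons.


codons = nucleotides / 3
codons = 2646 / 3 = 882

882


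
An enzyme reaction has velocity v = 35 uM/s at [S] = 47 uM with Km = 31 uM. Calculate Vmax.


Vmax = v * (Km + [S]) / [S]
Vmax = 35 * (31 + 47) / 47
Vmax = 58.0851 uM/s

58.0851 uM/s


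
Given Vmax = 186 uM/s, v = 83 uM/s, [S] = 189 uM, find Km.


Km = [S] * (Vmax - v) / v
Km = 189 * (186 - 83) / 83
Km = 234.5422 uM

234.5422 uM


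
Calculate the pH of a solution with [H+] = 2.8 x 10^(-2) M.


pH = -log10([H+])
pH = -log10(2.8 x 10^(-2))
pH = 1.5528

1.5528


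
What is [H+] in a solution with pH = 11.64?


[H+] = 10^(-pH)
[H+] = 10^(-11.64)
[H+] = 2.291e-12 M

2.291e-12 M


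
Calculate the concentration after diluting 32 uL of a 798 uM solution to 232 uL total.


C2 = C1 * V1 / V2
C2 = 798 * 32 / 232
C2 = 110.069 uM

110.069 uM


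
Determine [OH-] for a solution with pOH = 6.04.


[OH-] = 10^(-pOH)
[OH-] = 10^(-6.04)
[OH-] = 9.120e-07 M

9.120e-07 M


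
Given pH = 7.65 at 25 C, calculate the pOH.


pOH = 14 - pH
pOH = 14 - 7.65
pOH = 6.35

6.35


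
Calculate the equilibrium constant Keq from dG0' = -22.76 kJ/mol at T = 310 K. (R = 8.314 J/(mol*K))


Keq = exp(-dG0 * 1000 / (R * T))
Keq = exp(-(-22.76) * 1000 / (8.314 * 310))
Keq = 6841.8269

6841.8269


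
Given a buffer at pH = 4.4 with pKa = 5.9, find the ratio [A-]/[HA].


[A-]/[HA] = 10^(pH - pKa)
= 10^(4.4 - 5.9)
= 0.0316

0.0316


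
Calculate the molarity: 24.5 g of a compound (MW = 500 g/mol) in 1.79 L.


C = (mass / MW) / volume
C = (24.5 / 500) / 1.79
C = 0.0274 M

0.0274 M


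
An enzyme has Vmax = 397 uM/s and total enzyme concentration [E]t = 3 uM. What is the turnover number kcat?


kcat = Vmax / [E]t
kcat = 397 / 3
kcat = 132.3333 s^-1

132.3333 s^-1


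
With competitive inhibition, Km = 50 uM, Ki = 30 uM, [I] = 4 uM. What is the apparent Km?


Km_app = Km * (1 + [I]/Ki)
Km_app = 50 * (1 + 4/30)
Km_app = 56.6667 uM

56.6667 uM


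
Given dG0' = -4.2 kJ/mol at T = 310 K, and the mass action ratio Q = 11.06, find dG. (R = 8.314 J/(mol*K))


dG = dG0' + RT * ln(Q) / 1000
dG = -4.2 + 8.314 * 310 * ln(11.06) / 1000
dG = 1.9942 kJ/mol

1.9942 kJ/mol


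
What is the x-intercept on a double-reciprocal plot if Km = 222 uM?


x-intercept = -1/Km
= -1/222
= -0.0045 1/uM

-0.0045 1/uM


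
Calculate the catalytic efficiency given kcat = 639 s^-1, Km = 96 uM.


Catalytic efficiency = kcat / Km
= 639 / 96
= 6.6562 uM^-1*s^-1

6.6562 uM^-1*s^-1


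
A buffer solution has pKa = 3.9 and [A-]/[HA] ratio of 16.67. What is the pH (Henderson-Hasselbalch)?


pH = pKa + log10([A-]/[HA])
pH = 3.9 + log10(16.67)
pH = 5.1219

5.1219


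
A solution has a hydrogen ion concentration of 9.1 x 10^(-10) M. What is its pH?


pH = -log10([H+])
pH = -log10(9.1 x 10^(-10))
pH = 9.041

9.041


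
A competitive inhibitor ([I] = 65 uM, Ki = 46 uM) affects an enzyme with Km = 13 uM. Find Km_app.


Km_app = Km * (1 + [I]/Ki)
Km_app = 13 * (1 + 65/46)
Km_app = 31.3696 uM

31.3696 uM


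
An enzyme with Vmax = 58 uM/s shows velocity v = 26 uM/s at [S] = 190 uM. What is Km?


Km = [S] * (Vmax - v) / v
Km = 190 * (58 - 26) / 26
Km = 233.8462 uM

233.8462 uM


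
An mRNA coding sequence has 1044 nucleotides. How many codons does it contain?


codons = nucleotides / 3
codons = 1044 / 3 = 348

348


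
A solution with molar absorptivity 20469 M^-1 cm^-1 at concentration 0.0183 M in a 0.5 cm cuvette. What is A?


A = epsilon * c * l
A = 20469 * 0.0183 * 0.5
A = 187.2913

187.2913


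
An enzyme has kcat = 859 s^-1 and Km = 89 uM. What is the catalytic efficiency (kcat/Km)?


Catalytic efficiency = kcat / Km
= 859 / 89
= 9.6517 uM^-1*s^-1

9.6517 uM^-1*s^-1


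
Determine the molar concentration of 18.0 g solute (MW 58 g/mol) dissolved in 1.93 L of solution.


C = (mass / MW) / volume
C = (18.0 / 58) / 1.93
C = 0.1608 M

0.1608 M


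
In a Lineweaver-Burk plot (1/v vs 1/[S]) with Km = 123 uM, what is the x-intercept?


x-intercept = -1/Km
= -1/123
= -0.0081 1/uM

-0.0081 1/uM


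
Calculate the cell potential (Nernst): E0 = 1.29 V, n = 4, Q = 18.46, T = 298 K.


E = E0 - (RT/nF) * ln(Q)
E = 1.29 - (8.314 * 298 / (4 * 96485)) * ln(18.46)
E = 1.2713 V

1.2713 V


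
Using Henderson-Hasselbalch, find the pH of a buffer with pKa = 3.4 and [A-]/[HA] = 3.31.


pH = pKa + log10([A-]/[HA])
pH = 3.4 + log10(3.31)
pH = 3.9198

3.9198


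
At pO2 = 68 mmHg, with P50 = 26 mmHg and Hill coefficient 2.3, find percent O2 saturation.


Y = pO2^n / (P50^n + pO2^n)
Y = 68^2.3 / (26^2.3 + 68^2.3)
Y = 90.13%

90.13%


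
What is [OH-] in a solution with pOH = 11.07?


[OH-] = 10^(-pOH)
[OH-] = 10^(-11.07)
[OH-] = 8.511e-12 M

8.511e-12 M


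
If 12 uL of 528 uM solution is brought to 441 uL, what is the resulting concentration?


C2 = C1 * V1 / V2
C2 = 528 * 12 / 441
C2 = 14.3673 uM

14.3673 uM


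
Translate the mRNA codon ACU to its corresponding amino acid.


Standard genetic code lookup.
Codon ACU -> Thr

Thr


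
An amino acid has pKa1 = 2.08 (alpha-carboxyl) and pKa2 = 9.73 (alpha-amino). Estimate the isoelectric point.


pI = (pKa1 + pKa2) / 2
pI = (2.08 + 9.73) / 2
pI = 5.905

5.905


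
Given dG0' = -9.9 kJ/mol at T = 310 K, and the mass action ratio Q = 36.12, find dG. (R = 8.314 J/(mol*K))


dG = dG0' + RT * ln(Q) / 1000
dG = -9.9 + 8.314 * 310 * ln(36.12) / 1000
dG = -0.6555 kJ/mol

-0.6555 kJ/mol


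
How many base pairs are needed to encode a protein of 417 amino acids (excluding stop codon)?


Each amino acid = 1 codon = 3 bp
bp = 417 * 3 = 1251 bp

1251 bp


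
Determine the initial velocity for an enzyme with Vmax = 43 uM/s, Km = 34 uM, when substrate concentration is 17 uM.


v = Vmax * [S] / (Km + [S])
v = 43 * 17 / (34 + 17)
v = 14.3333 uM/s

14.3333 uM/s


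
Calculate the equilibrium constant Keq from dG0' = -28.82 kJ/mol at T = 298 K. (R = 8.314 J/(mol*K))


Keq = exp(-dG0 * 1000 / (R * T))
Keq = exp(-(-28.82) * 1000 / (8.314 * 298))
Keq = 112685.5183

112685.5183


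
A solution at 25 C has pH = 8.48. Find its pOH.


pOH = 14 - pH
pOH = 14 - 8.48
pOH = 5.52

5.52


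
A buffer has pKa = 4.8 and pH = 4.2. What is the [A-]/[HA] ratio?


[A-]/[HA] = 10^(pH - pKa)
= 10^(4.2 - 4.8)
= 0.2512

0.2512


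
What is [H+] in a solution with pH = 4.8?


[H+] = 10^(-pH)
[H+] = 10^(-4.8)
[H+] = 1.585e-05 M

1.585e-05 M


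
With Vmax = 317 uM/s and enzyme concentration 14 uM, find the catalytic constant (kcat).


kcat = Vmax / [E]t
kcat = 317 / 14
kcat = 22.6429 s^-1

22.6429 s^-1


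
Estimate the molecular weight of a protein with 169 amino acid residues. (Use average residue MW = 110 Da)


MW = n_residues * 110 Da
MW = 169 * 110
MW = 18590 Da

18590 Da


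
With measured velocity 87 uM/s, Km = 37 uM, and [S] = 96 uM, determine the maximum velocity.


Vmax = v * (Km + [S]) / [S]
Vmax = 87 * (37 + 96) / 96
Vmax = 120.5312 uM/s

120.5312 uM/s


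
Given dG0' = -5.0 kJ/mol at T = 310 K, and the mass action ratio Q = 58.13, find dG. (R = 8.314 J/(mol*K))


dG = dG0' + RT * ln(Q) / 1000
dG = -5.0 + 8.314 * 310 * ln(58.13) / 1000
dG = 5.4709 kJ/mol

5.4709 kJ/mol


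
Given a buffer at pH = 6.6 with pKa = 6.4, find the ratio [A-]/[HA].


[A-]/[HA] = 10^(pH - pKa)
= 10^(6.6 - 6.4)
= 1.5849

1.5849


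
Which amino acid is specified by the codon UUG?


Standard genetic code lookup.
Codon UUG -> Leu

Leu


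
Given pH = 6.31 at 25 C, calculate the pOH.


pOH = 14 - pH
pOH = 14 - 6.31
pOH = 7.69

7.69


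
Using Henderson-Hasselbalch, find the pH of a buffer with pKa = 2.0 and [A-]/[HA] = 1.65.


pH = pKa + log10([A-]/[HA])
pH = 2.0 + log10(1.65)
pH = 2.2175

2.2175


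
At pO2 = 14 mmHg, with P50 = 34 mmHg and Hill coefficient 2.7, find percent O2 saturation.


Y = pO2^n / (P50^n + pO2^n)
Y = 14^2.7 / (34^2.7 + 14^2.7)
Y = 8.35%

8.35%


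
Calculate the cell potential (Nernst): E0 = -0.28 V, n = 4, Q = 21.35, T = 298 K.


E = E0 - (RT/nF) * ln(Q)
E = -0.28 - (8.314 * 298 / (4 * 96485)) * ln(21.35)
E = -0.2997 V

-0.2997 V


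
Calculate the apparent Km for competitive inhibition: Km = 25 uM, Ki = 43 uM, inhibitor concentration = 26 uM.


Km_app = Km * (1 + [I]/Ki)
Km_app = 25 * (1 + 26/43)
Km_app = 40.1163 uM

40.1163 uM


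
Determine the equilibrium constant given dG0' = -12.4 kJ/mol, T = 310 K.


Keq = exp(-dG0 * 1000 / (R * T))
Keq = exp(-(-12.4) * 1000 / (8.314 * 310))
Keq = 122.8743

122.8743


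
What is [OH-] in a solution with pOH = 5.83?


[OH-] = 10^(-pOH)
[OH-] = 10^(-5.83)
[OH-] = 1.479e-06 M

1.479e-06 M


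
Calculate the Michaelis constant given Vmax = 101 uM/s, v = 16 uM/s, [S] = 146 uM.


Km = [S] * (Vmax - v) / v
Km = 146 * (101 - 16) / 16
Km = 775.625 uM

775.625 uM


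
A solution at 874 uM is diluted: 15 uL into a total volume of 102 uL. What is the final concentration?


C2 = C1 * V1 / V2
C2 = 874 * 15 / 102
C2 = 128.5294 uM

128.5294 uM


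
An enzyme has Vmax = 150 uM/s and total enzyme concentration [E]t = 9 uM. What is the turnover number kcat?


kcat = Vmax / [E]t
kcat = 150 / 9
kcat = 16.6667 s^-1

16.6667 s^-1


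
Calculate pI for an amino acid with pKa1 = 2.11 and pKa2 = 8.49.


pI = (pKa1 + pKa2) / 2
pI = (2.11 + 8.49) / 2
pI = 5.3

5.3


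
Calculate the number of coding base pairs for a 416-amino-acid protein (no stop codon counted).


Each amino acid = 1 codon = 3 bp
bp = 416 * 3 = 1248 bp

1248 bp


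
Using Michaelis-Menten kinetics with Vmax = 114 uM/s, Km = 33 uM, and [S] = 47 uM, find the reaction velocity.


v = Vmax * [S] / (Km + [S])
v = 114 * 47 / (33 + 47)
v = 66.975 uM/s

66.975 uM/s


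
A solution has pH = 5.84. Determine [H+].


[H+] = 10^(-pH)
[H+] = 10^(-5.84)
[H+] = 1.445e-06 M

1.445e-06 M


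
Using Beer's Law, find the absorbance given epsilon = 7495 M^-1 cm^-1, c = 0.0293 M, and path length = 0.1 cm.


A = epsilon * c * l
A = 7495 * 0.0293 * 0.1
A = 21.9604

21.9604


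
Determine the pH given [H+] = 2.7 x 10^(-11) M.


pH = -log10([H+])
pH = -log10(2.7 x 10^(-11))
pH = 10.5686

10.5686


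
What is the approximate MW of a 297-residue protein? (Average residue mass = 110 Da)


MW = n_residues * 110 Da
MW = 297 * 110
MW = 32670 Da

32670 Da


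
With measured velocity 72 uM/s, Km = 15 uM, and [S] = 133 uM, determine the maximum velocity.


Vmax = v * (Km + [S]) / [S]
Vmax = 72 * (15 + 133) / 133
Vmax = 80.1203 uM/s

80.1203 uM/s


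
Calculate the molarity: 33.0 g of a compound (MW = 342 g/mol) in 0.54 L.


C = (mass / MW) / volume
C = (33.0 / 342) / 0.54
C = 0.1787 M

0.1787 M


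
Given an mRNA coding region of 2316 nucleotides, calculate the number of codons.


codons = nucleotides / 3
codons = 2316 / 3 = 772

772


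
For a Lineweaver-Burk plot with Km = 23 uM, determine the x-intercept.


x-intercept = -1/Km
= -1/23
= -0.0435 1/uM

-0.0435 1/uM


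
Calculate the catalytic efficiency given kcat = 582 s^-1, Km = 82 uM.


Catalytic efficiency = kcat / Km
= 582 / 82
= 7.0976 uM^-1*s^-1

7.0976 uM^-1*s^-1


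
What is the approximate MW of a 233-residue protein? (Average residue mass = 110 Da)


MW = n_residues * 110 Da
MW = 233 * 110
MW = 25630 Da

25630 Da


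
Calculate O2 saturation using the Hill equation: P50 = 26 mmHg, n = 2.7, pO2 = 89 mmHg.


Y = pO2^n / (P50^n + pO2^n)
Y = 89^2.7 / (26^2.7 + 89^2.7)
Y = 96.52%

96.52%


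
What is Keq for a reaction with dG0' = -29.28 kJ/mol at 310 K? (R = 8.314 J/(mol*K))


Keq = exp(-dG0 * 1000 / (R * T))
Keq = exp(-(-29.28) * 1000 / (8.314 * 310))
Keq = 85866.5842

85866.5842


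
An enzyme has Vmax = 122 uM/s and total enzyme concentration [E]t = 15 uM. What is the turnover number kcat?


kcat = Vmax / [E]t
kcat = 122 / 15
kcat = 8.1333 s^-1

8.1333 s^-1


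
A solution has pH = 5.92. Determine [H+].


[H+] = 10^(-pH)
[H+] = 10^(-5.92)
[H+] = 1.202e-06 M

1.202e-06 M


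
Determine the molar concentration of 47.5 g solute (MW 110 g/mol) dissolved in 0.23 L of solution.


C = (mass / MW) / volume
C = (47.5 / 110) / 0.23
C = 1.8775 M

1.8775 M


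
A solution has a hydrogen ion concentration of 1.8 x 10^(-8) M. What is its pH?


pH = -log10([H+])
pH = -log10(1.8 x 10^(-8))
pH = 7.7447

7.7447


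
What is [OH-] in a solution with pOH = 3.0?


[OH-] = 10^(-pOH)
[OH-] = 10^(-3.0)
[OH-] = 0.001 M

0.001 M


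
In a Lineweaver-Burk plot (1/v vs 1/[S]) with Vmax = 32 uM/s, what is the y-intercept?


y-intercept = 1/Vmax
= 1/32
= 0.0312 s/uM

0.0312 s/uM


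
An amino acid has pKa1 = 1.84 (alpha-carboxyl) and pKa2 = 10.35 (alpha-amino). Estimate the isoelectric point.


pI = (pKa1 + pKa2) / 2
pI = (1.84 + 10.35) / 2
pI = 6.095

6.095


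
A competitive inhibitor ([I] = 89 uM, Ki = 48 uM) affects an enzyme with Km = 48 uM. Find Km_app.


Km_app = Km * (1 + [I]/Ki)
Km_app = 48 * (1 + 89/48)
Km_app = 137.0 uM

137.0 uM


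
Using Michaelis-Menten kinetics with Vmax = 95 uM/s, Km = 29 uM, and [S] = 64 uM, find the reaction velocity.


v = Vmax * [S] / (Km + [S])
v = 95 * 64 / (29 + 64)
v = 65.3763 uM/s

65.3763 uM/s


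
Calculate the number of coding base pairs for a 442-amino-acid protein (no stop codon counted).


Each amino acid = 1 codon = 3 bp
bp = 442 * 3 = 1326 bp

1326 bp


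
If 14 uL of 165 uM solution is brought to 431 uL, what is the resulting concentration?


C2 = C1 * V1 / V2
C2 = 165 * 14 / 431
C2 = 5.3596 uM

5.3596 uM


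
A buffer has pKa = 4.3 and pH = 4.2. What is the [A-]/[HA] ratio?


[A-]/[HA] = 10^(pH - pKa)
= 10^(4.2 - 4.3)
= 0.7943

0.7943


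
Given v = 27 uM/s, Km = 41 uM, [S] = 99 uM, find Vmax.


Vmax = v * (Km + [S]) / [S]
Vmax = 27 * (41 + 99) / 99
Vmax = 38.1818 uM/s

38.1818 uM/s


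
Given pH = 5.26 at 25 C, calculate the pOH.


pOH = 14 - pH
pOH = 14 - 5.26
pOH = 8.74

8.74


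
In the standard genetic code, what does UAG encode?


Standard genetic code lookup.
Codon UAG -> Stop

Stop


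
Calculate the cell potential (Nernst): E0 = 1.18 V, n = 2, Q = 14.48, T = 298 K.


E = E0 - (RT/nF) * ln(Q)
E = 1.18 - (8.314 * 298 / (2 * 96485)) * ln(14.48)
E = 1.1457 V

1.1457 V


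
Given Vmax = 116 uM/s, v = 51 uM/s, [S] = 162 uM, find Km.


Km = [S] * (Vmax - v) / v
Km = 162 * (116 - 51) / 51
Km = 206.4706 uM

206.4706 uM


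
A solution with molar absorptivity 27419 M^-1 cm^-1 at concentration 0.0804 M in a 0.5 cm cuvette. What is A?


A = epsilon * c * l
A = 27419 * 0.0804 * 0.5
A = 1102.2438

1102.2438


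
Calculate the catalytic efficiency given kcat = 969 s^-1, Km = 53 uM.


Catalytic efficiency = kcat / Km
= 969 / 53
= 18.283 uM^-1*s^-1

18.283 uM^-1*s^-1


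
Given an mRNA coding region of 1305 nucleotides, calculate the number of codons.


codons = nucleotides / 3
codons = 1305 / 3 = 435

435


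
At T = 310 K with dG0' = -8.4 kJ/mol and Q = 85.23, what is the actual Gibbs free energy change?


dG = dG0' + RT * ln(Q) / 1000
dG = -8.4 + 8.314 * 310 * ln(85.23) / 1000
dG = 3.0572 kJ/mol

3.0572 kJ/mol


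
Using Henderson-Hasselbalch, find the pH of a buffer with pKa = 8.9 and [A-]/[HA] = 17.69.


pH = pKa + log10([A-]/[HA])
pH = 8.9 + log10(17.69)
pH = 10.1477

10.1477


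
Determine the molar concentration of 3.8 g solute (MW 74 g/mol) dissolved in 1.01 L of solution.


C = (mass / MW) / volume
C = (3.8 / 74) / 1.01
C = 0.0508 M

0.0508 M


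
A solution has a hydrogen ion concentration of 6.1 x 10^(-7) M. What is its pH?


pH = -log10([H+])
pH = -log10(6.1 x 10^(-7))
pH = 6.2147

6.2147


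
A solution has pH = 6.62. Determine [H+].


[H+] = 10^(-pH)
[H+] = 10^(-6.62)
[H+] = 2.399e-07 M

2.399e-07 M


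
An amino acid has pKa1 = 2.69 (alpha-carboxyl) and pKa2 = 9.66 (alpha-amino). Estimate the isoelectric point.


pI = (pKa1 + pKa2) / 2
pI = (2.69 + 9.66) / 2
pI = 6.175

6.175


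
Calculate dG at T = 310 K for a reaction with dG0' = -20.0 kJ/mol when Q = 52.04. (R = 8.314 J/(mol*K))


dG = dG0' + RT * ln(Q) / 1000
dG = -20.0 + 8.314 * 310 * ln(52.04) / 1000
dG = -9.8143 kJ/mol

-9.8143 kJ/mol


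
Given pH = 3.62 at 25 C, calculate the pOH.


pOH = 14 - pH
pOH = 14 - 3.62
pOH = 10.38

10.38


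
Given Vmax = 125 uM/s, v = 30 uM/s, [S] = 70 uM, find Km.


Km = [S] * (Vmax - v) / v
Km = 70 * (125 - 30) / 30
Km = 221.6667 uM

221.6667 uM


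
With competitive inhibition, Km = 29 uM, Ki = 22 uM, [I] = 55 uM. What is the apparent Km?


Km_app = Km * (1 + [I]/Ki)
Km_app = 29 * (1 + 55/22)
Km_app = 101.5 uM

101.5 uM


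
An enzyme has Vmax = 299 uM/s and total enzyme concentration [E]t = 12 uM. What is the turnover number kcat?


kcat = Vmax / [E]t
kcat = 299 / 12
kcat = 24.9167 s^-1

24.9167 s^-1


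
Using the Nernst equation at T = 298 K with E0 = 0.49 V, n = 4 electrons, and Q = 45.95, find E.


E = E0 - (RT/nF) * ln(Q)
E = 0.49 - (8.314 * 298 / (4 * 96485)) * ln(45.95)
E = 0.4654 V

0.4654 V


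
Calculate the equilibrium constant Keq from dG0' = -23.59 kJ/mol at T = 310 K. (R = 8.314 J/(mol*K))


Keq = exp(-dG0 * 1000 / (R * T))
Keq = exp(-(-23.59) * 1000 / (8.314 * 310))
Keq = 9441.2863

9441.2863


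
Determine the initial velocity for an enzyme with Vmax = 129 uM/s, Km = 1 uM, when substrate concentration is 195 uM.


v = Vmax * [S] / (Km + [S])
v = 129 * 195 / (1 + 195)
v = 128.3418 uM/s

128.3418 uM/s


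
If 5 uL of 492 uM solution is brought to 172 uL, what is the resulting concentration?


C2 = C1 * V1 / V2
C2 = 492 * 5 / 172
C2 = 14.3023 uM

14.3023 uM


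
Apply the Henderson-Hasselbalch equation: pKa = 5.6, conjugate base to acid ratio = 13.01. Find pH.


pH = pKa + log10([A-]/[HA])
pH = 5.6 + log10(13.01)
pH = 6.7143

6.7143


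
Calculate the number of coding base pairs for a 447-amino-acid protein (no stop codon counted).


Each amino acid = 1 codon = 3 bp
bp = 447 * 3 = 1341 bp

1341 bp


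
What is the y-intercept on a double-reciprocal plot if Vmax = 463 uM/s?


y-intercept = 1/Vmax
= 1/463
= 0.0022 s/uM

0.0022 s/uM


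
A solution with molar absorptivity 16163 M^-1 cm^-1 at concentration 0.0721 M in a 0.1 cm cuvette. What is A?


A = epsilon * c * l
A = 16163 * 0.0721 * 0.1
A = 116.5352

116.5352


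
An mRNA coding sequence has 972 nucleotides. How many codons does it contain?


codons = nucleotides / 3
codons = 972 / 3 = 324

324


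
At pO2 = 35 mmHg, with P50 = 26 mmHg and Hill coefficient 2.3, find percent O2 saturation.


Y = pO2^n / (P50^n + pO2^n)
Y = 35^2.3 / (26^2.3 + 35^2.3)
Y = 66.46%

66.46%


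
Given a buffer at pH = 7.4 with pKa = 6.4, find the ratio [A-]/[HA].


[A-]/[HA] = 10^(pH - pKa)
= 10^(7.4 - 6.4)
= 10.0

10.0


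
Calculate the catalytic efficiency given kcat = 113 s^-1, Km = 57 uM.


Catalytic efficiency = kcat / Km
= 113 / 57
= 1.9825 uM^-1*s^-1

1.9825 uM^-1*s^-1


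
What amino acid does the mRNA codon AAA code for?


Standard genetic code lookup.
Codon AAA -> Lys

Lys


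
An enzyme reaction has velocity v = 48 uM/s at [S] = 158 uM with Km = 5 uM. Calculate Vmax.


Vmax = v * (Km + [S]) / [S]
Vmax = 48 * (5 + 158) / 158
Vmax = 49.519 uM/s

49.519 uM/s


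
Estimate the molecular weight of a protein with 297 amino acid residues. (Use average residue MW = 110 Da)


MW = n_residues * 110 Da
MW = 297 * 110
MW = 32670 Da

32670 Da


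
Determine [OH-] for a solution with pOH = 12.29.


[OH-] = 10^(-pOH)
[OH-] = 10^(-12.29)
[OH-] = 5.129e-13 M

5.129e-13 M


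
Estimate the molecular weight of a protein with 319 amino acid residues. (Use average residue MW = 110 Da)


MW = n_residues * 110 Da
MW = 319 * 110
MW = 35090 Da

35090 Da


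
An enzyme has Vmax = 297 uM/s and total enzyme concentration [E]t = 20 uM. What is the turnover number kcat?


kcat = Vmax / [E]t
kcat = 297 / 20
kcat = 14.85 s^-1

14.85 s^-1


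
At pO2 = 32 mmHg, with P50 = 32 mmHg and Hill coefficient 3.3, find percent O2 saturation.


Y = pO2^n / (P50^n + pO2^n)
Y = 32^3.3 / (32^3.3 + 32^3.3)
Y = 50.0%

50.0%


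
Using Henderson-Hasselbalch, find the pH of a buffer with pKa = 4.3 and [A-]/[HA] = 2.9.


pH = pKa + log10([A-]/[HA])
pH = 4.3 + log10(2.9)
pH = 4.7624

4.7624


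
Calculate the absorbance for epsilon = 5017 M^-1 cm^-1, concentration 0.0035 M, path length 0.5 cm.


A = epsilon * c * l
A = 5017 * 0.0035 * 0.5
A = 8.7797

8.7797


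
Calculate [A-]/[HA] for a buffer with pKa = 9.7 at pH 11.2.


[A-]/[HA] = 10^(pH - pKa)
= 10^(11.2 - 9.7)
= 31.6228

31.6228


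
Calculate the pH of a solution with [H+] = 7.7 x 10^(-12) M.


pH = -log10([H+])
pH = -log10(7.7 x 10^(-12))
pH = 11.1135

11.1135


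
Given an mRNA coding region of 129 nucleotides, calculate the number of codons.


codons = nucleotides / 3
codons = 129 / 3 = 43

43


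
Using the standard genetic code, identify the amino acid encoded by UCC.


Standard genetic code lookup.
Codon UCC -> Ser

Ser


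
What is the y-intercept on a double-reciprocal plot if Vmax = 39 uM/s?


y-intercept = 1/Vmax
= 1/39
= 0.0256 s/uM

0.0256 s/uM


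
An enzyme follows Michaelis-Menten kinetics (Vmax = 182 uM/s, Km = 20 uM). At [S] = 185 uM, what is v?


v = Vmax * [S] / (Km + [S])
v = 182 * 185 / (20 + 185)
v = 164.2439 uM/s

164.2439 uM/s


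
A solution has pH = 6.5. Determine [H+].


[H+] = 10^(-pH)
[H+] = 10^(-6.5)
[H+] = 3.162e-07 M

3.162e-07 M


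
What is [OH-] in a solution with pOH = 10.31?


[OH-] = 10^(-pOH)
[OH-] = 10^(-10.31)
[OH-] = 4.898e-11 M

4.898e-11 M


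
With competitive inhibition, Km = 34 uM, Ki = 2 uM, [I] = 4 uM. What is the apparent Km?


Km_app = Km * (1 + [I]/Ki)
Km_app = 34 * (1 + 4/2)
Km_app = 102.0 uM

102.0 uM


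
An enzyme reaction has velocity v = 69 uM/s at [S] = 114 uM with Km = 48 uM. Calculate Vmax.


Vmax = v * (Km + [S]) / [S]
Vmax = 69 * (48 + 114) / 114
Vmax = 98.0526 uM/s

98.0526 uM/s


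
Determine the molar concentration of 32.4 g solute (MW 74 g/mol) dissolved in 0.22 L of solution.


C = (mass / MW) / volume
C = (32.4 / 74) / 0.22
C = 1.9902 M

1.9902 M


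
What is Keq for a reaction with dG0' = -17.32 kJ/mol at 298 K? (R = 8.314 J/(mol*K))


Keq = exp(-dG0 * 1000 / (R * T))
Keq = exp(-(-17.32) * 1000 / (8.314 * 298))
Keq = 1086.4982

1086.4982


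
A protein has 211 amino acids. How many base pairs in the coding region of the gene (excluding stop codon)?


Each amino acid = 1 codon = 3 bp
bp = 211 * 3 = 633 bp

633 bp


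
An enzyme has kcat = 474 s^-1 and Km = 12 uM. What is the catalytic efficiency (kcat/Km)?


Catalytic efficiency = kcat / Km
= 474 / 12
= 39.5 uM^-1*s^-1

39.5 uM^-1*s^-1


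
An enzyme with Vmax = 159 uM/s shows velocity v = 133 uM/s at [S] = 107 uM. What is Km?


Km = [S] * (Vmax - v) / v
Km = 107 * (159 - 133) / 133
Km = 20.9173 uM

20.9173 uM


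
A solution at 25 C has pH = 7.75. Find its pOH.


pOH = 14 - pH
pOH = 14 - 7.75
pOH = 6.25

6.25


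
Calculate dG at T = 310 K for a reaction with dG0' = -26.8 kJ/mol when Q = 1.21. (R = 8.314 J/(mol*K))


dG = dG0' + RT * ln(Q) / 1000
dG = -26.8 + 8.314 * 310 * ln(1.21) / 1000
dG = -26.3087 kJ/mol

-26.3087 kJ/mol


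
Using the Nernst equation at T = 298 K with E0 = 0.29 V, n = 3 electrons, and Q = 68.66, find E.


E = E0 - (RT/nF) * ln(Q)
E = 0.29 - (8.314 * 298 / (3 * 96485)) * ln(68.66)
E = 0.2538 V

0.2538 V


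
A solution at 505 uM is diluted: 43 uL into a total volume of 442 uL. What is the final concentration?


C2 = C1 * V1 / V2
C2 = 505 * 43 / 442
C2 = 49.129 uM

49.129 uM


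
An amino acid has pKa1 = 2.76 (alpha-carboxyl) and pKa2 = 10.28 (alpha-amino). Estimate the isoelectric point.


pI = (pKa1 + pKa2) / 2
pI = (2.76 + 10.28) / 2
pI = 6.52

6.52


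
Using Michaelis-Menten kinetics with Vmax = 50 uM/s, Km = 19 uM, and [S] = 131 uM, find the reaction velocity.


v = Vmax * [S] / (Km + [S])
v = 50 * 131 / (19 + 131)
v = 43.6667 uM/s

43.6667 uM/s


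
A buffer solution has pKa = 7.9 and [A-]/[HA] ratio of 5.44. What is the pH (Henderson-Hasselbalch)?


pH = pKa + log10([A-]/[HA])
pH = 7.9 + log10(5.44)
pH = 8.6356

8.6356


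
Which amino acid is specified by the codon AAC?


Standard genetic code lookup.
Codon AAC -> Asn

Asn


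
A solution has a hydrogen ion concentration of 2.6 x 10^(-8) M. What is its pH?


pH = -log10([H+])
pH = -log10(2.6 x 10^(-8))
pH = 7.585

7.585


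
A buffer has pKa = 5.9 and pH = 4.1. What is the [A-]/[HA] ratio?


[A-]/[HA] = 10^(pH - pKa)
= 10^(4.1 - 5.9)
= 0.0158

0.0158


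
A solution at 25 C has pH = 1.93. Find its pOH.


pOH = 14 - pH
pOH = 14 - 1.93
pOH = 12.07

12.07


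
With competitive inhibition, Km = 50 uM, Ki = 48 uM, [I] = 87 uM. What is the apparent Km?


Km_app = Km * (1 + [I]/Ki)
Km_app = 50 * (1 + 87/48)
Km_app = 140.625 uM

140.625 uM


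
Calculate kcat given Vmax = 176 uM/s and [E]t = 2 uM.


kcat = Vmax / [E]t
kcat = 176 / 2
kcat = 88.0 s^-1

88.0 s^-1


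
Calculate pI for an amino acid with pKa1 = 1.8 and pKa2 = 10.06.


pI = (pKa1 + pKa2) / 2
pI = (1.8 + 10.06) / 2
pI = 5.93

5.93


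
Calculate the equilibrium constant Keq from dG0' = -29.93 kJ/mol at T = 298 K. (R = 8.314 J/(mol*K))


Keq = exp(-dG0 * 1000 / (R * T))
Keq = exp(-(-29.93) * 1000 / (8.314 * 298))
Keq = 176376.3714

176376.3714


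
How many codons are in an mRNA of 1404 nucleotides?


codons = nucleotides / 3
codons = 1404 / 3 = 468

468


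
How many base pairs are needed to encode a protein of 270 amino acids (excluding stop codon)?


Each amino acid = 1 codon = 3 bp
bp = 270 * 3 = 810 bp

810 bp


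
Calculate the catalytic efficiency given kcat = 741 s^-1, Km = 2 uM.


Catalytic efficiency = kcat / Km
= 741 / 2
= 370.5 uM^-1*s^-1

370.5 uM^-1*s^-1


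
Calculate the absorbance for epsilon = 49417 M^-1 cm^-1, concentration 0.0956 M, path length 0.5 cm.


A = epsilon * c * l
A = 49417 * 0.0956 * 0.5
A = 2362.1326

2362.1326


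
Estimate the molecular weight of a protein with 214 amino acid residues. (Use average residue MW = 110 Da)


MW = n_residues * 110 Da
MW = 214 * 110
MW = 23540 Da

23540 Da


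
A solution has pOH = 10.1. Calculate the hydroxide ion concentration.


[OH-] = 10^(-pOH)
[OH-] = 10^(-10.1)
[OH-] = 7.943e-11 M

7.943e-11 M


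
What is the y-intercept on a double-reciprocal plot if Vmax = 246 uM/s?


y-intercept = 1/Vmax
= 1/246
= 0.0041 s/uM

0.0041 s/uM


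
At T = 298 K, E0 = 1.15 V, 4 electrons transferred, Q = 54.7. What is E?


E = E0 - (RT/nF) * ln(Q)
E = 1.15 - (8.314 * 298 / (4 * 96485)) * ln(54.7)
E = 1.1243 V

1.1243 V


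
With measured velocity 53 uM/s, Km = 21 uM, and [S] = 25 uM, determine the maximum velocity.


Vmax = v * (Km + [S]) / [S]
Vmax = 53 * (21 + 25) / 25
Vmax = 97.52 uM/s

97.52 uM/s


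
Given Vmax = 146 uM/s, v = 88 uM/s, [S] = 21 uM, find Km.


Km = [S] * (Vmax - v) / v
Km = 21 * (146 - 88) / 88
Km = 13.8409 uM

13.8409 uM


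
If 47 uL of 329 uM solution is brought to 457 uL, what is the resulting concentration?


C2 = C1 * V1 / V2
C2 = 329 * 47 / 457
C2 = 33.8359 uM

33.8359 uM


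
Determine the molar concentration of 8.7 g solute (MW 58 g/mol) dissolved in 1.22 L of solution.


C = (mass / MW) / volume
C = (8.7 / 58) / 1.22
C = 0.123 M

0.123 M


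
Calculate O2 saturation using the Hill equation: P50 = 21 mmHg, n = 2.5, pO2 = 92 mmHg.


Y = pO2^n / (P50^n + pO2^n)
Y = 92^2.5 / (21^2.5 + 92^2.5)
Y = 97.57%

97.57%


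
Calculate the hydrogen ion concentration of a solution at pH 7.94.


[H+] = 10^(-pH)
[H+] = 10^(-7.94)
[H+] = 1.148e-08 M

1.148e-08 M


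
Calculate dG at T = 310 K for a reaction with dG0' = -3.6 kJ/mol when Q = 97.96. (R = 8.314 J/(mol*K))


dG = dG0' + RT * ln(Q) / 1000
dG = -3.6 + 8.314 * 310 * ln(97.96) / 1000
dG = 8.216 kJ/mol

8.216 kJ/mol


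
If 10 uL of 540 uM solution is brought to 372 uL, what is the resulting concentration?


C2 = C1 * V1 / V2
C2 = 540 * 10 / 372
C2 = 14.5161 uM

14.5161 uM


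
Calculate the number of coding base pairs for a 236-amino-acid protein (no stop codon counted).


Each amino acid = 1 codon = 3 bp
bp = 236 * 3 = 708 bp

708 bp


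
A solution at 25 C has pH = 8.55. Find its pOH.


pOH = 14 - pH
pOH = 14 - 8.55
pOH = 5.45

5.45


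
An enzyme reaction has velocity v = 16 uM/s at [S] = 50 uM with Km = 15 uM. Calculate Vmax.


Vmax = v * (Km + [S]) / [S]
Vmax = 16 * (15 + 50) / 50
Vmax = 20.8 uM/s

20.8 uM/s


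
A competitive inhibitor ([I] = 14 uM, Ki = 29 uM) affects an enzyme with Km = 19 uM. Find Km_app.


Km_app = Km * (1 + [I]/Ki)
Km_app = 19 * (1 + 14/29)
Km_app = 28.1724 uM

28.1724 uM


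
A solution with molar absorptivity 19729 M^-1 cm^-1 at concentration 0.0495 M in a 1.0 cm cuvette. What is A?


A = epsilon * c * l
A = 19729 * 0.0495 * 1.0
A = 976.5855

976.5855


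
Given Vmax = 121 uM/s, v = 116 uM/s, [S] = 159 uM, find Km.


Km = [S] * (Vmax - v) / v
Km = 159 * (121 - 116) / 116
Km = 6.8534 uM

6.8534 uM


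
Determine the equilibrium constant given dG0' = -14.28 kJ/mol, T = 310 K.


Keq = exp(-dG0 * 1000 / (R * T))
Keq = exp(-(-14.28) * 1000 / (8.314 * 310))
Keq = 254.8299

254.8299


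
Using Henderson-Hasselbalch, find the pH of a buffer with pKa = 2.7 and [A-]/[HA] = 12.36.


pH = pKa + log10([A-]/[HA])
pH = 2.7 + log10(12.36)
pH = 3.792

3.792


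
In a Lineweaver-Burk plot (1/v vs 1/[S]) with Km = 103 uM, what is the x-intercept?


x-intercept = -1/Km
= -1/103
= -0.0097 1/uM

-0.0097 1/uM


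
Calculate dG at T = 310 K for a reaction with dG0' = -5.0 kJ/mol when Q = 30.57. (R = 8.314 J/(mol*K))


dG = dG0' + RT * ln(Q) / 1000
dG = -5.0 + 8.314 * 310 * ln(30.57) / 1000
dG = 3.8146 kJ/mol

3.8146 kJ/mol


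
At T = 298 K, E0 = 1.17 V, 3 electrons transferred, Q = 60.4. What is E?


E = E0 - (RT/nF) * ln(Q)
E = 1.17 - (8.314 * 298 / (3 * 96485)) * ln(60.4)
E = 1.1349 V

1.1349 V


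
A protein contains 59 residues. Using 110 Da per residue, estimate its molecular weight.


MW = n_residues * 110 Da
MW = 59 * 110
MW = 6490 Da

6490 Da


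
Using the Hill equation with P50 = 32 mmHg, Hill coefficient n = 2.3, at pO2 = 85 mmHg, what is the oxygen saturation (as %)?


Y = pO2^n / (P50^n + pO2^n)
Y = 85^2.3 / (32^2.3 + 85^2.3)
Y = 90.44%

90.44%


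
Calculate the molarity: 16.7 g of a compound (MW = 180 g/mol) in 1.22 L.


C = (mass / MW) / volume
C = (16.7 / 180) / 1.22
C = 0.076 M

0.076 M


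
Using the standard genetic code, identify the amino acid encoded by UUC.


Standard genetic code lookup.
Codon UUC -> Phe

Phe


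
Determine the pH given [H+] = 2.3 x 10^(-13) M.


pH = -log10([H+])
pH = -log10(2.3 x 10^(-13))
pH = 12.6383

12.6383


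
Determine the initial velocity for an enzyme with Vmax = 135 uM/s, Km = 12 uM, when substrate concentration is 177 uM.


v = Vmax * [S] / (Km + [S])
v = 135 * 177 / (12 + 177)
v = 126.4286 uM/s

126.4286 uM/s
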